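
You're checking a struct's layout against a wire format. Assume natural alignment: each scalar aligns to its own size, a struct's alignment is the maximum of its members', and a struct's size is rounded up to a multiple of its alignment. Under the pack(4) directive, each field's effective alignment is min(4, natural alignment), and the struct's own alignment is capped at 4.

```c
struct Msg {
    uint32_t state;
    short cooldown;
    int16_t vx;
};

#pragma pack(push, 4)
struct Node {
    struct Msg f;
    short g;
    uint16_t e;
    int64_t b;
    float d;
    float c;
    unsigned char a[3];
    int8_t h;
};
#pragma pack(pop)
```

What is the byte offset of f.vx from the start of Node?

6

Msg: 0..4  state  (4B, 4-aligned); 4..6  cooldown  (2B, 2-aligned); 6..8  vx  (2B, 2-aligned); sizeof = 8, alignof = 4
0..8  f  (8B, 4-aligned)
within Msg: vx at 6
0 + 6 = 6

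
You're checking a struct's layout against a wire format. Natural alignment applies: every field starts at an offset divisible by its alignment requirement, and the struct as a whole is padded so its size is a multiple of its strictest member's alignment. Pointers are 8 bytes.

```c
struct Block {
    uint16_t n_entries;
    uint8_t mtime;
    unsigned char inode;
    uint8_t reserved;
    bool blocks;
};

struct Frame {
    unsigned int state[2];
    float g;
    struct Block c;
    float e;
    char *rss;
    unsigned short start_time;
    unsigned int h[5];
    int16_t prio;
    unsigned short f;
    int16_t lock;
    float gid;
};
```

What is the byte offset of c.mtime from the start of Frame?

Block: n_entries at 0 (size 2, align 2) → ends 2; mtime at 2 (size 1, align 1) → ends 3; inode at 3 (size 1, align 1) → ends 4; reserved at 4 (size 1, align 1) → ends 5; blocks at 5 (size 1, align 1) → ends 6; total 6 bytes, alignment 2
state at 0 (size 8, align 4) → ends 8
g at 8 (size 4, align 4) → ends 12
c at 12 (size 6, align 2) → ends 18
within Block: mtime at 2
12 + 2 = 14

14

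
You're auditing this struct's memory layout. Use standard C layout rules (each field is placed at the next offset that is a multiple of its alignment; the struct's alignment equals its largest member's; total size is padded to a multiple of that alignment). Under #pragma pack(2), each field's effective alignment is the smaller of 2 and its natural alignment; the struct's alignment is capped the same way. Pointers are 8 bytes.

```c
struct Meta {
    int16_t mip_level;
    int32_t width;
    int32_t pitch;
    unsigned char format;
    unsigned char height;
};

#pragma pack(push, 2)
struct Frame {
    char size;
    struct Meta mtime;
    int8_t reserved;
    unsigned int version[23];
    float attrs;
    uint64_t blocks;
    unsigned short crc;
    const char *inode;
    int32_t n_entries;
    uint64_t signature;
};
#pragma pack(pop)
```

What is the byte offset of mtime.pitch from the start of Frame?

10

Meta: 0..2  mip_level  (2B, 2-aligned); 2..4  -- padding (2B); 4..8  width  (4B, 4-aligned); 8..12  pitch  (4B, 4-aligned); 12..13  format  (1B, 1-aligned); 13..14  height  (1B, 1-aligned); 14..16  -- tail padding (2B); sizeof = 16, alignof = 4
0..1  size  (1B, 1-aligned)
1..2  -- padding (1B)
2..18  mtime  (16B, 2-aligned)
within Meta: pitch at 8
2 + 8 = 10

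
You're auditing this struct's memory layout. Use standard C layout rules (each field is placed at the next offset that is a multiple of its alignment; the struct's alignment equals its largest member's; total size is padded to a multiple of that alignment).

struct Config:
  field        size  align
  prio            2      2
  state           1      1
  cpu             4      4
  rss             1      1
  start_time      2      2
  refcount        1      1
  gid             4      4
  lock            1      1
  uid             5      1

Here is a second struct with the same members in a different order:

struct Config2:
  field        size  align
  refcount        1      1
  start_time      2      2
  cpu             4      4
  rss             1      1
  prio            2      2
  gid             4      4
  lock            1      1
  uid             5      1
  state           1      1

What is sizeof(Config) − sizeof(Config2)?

@0: prio [2B, align 2] → 2
@2: state [1B, align 1] → 3
+1 pad (align 4)
@4: cpu [4B, align 4] → 8
@8: rss [1B, align 1] → 9
+1 pad (align 2)
@10: start_time [2B, align 2] → 12
@12: refcount [1B, align 1] → 13
+3 pad (align 4)
@16: gid [4B, align 4] → 20
@20: lock [1B, align 1] → 21
@21: uid [5B, align 1] → 26
+2 tail pad (align 4)
size 28, align 4
— Config2 —
@0: refcount [1B, align 1] → 1
+1 pad (align 2)
@2: start_time [2B, align 2] → 4
@4: cpu [4B, align 4] → 8
@8: rss [1B, align 1] → 9
+1 pad (align 2)
@10: prio [2B, align 2] → 12
@12: gid [4B, align 4] → 16
@16: lock [1B, align 1] → 17
@17: uid [5B, align 1] → 22
@22: state [1B, align 1] → 23
+1 tail pad (align 4)
size 24, align 4
28 − 24 = 4

4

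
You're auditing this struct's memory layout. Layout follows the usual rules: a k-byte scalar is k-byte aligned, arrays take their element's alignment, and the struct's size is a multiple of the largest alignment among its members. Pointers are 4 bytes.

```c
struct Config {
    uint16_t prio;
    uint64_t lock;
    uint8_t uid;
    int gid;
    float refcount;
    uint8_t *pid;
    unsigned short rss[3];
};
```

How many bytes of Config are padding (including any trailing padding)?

@0: prio [2B, align 2] → 2
+6 pad (align 8)
@8: lock [8B, align 8] → 16
@16: uid [1B, align 1] → 17
+3 pad (align 4)
@20: gid [4B, align 4] → 24
@24: refcount [4B, align 4] → 28
@28: pid [4B, align 4] → 32
@32: rss [6B, align 2] → 38
+2 tail pad (align 8)
size 40, align 8
data bytes 29, size 40 → padding 11

11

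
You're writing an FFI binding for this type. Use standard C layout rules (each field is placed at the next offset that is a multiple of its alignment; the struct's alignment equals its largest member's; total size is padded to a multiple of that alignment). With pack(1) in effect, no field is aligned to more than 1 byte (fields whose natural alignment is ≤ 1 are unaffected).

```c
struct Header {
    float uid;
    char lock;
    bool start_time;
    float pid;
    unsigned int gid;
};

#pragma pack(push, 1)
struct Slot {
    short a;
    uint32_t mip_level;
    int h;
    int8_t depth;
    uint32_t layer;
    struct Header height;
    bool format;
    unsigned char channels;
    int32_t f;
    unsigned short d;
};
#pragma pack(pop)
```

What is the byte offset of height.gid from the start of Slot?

27

Header: 0..4  uid  (4B, 4-aligned); 4..5  lock  (1B, 1-aligned); 5..6  start_time  (1B, 1-aligned); 6..8  -- padding (2B); 8..12  pid  (4B, 4-aligned); 12..16  gid  (4B, 4-aligned); sizeof = 16, alignof = 4
0..2  a  (2B, 1-aligned)
2..6  mip_level  (4B, 1-aligned)
6..10  h  (4B, 1-aligned)
10..11  depth  (1B, 1-aligned)
11..15  layer  (4B, 1-aligned)
15..31  height  (16B, 1-aligned)
within Header: gid at 12
15 + 12 = 27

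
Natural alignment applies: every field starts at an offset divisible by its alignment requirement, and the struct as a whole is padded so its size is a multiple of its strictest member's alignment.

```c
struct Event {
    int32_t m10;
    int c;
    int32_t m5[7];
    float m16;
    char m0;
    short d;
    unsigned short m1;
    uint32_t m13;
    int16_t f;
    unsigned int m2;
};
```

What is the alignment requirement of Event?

4

member alignments: m10=4, c=4, m5=4, m16=4, m0=1, d=2, m1=2, m13=4, f=2, m2=4
max = 4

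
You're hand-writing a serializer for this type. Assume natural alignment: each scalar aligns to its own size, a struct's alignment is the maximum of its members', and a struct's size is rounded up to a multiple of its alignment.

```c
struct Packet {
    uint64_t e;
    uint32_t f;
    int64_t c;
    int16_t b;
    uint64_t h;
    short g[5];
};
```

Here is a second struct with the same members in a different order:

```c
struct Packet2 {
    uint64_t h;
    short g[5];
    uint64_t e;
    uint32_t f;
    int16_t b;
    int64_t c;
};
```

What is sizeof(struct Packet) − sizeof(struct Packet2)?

8

0..8  e  (8B, 8-aligned)
8..12  f  (4B, 4-aligned)
12..16  -- padding (4B)
16..24  c  (8B, 8-aligned)
24..26  b  (2B, 2-aligned)
26..32  -- padding (6B)
32..40  h  (8B, 8-aligned)
40..50  g  (10B, 2-aligned)
50..56  -- tail padding (6B)
sizeof = 56, alignof = 8
— Packet2 —
0..8  h  (8B, 8-aligned)
8..18  g  (10B, 2-aligned)
18..24  -- padding (6B)
24..32  e  (8B, 8-aligned)
32..36  f  (4B, 4-aligned)
36..38  b  (2B, 2-aligned)
38..40  -- padding (2B)
40..48  c  (8B, 8-aligned)
sizeof = 48, alignof = 8
56 − 48 = 8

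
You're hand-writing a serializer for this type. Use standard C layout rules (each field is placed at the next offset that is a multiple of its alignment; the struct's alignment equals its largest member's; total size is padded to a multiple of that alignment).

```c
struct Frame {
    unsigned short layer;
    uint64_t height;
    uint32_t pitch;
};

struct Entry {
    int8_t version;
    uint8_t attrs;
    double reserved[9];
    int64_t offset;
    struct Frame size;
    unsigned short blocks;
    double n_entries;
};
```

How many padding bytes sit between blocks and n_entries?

Frame: @0: layer [2B, align 2] → 2; +6 pad (align 8); @8: height [8B, align 8] → 16; @16: pitch [4B, align 4] → 20; +4 tail pad (align 8); size 24, align 8
@0: version [1B, align 1] → 1
@1: attrs [1B, align 1] → 2
+6 pad (align 8)
@8: reserved [72B, align 8] → 80
@80: offset [8B, align 8] → 88
@88: size [24B, align 8] → 112
@112: blocks [2B, align 2] → 114
+6 pad (align 8)
@120: n_entries [8B, align 8] → 128

6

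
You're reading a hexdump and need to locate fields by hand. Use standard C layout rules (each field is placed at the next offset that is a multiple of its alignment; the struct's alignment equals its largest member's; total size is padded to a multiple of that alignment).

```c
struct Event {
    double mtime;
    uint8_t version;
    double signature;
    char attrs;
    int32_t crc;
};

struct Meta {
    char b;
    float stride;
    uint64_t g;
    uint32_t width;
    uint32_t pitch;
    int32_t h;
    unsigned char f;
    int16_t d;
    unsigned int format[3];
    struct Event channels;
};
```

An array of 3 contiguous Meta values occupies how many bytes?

240

Event: @0: mtime [8B, align 8] → 8; @8: version [1B, align 1] → 9; +7 pad (align 8); @16: signature [8B, align 8] → 24; @24: attrs [1B, align 1] → 25; +3 pad (align 4); @28: crc [4B, align 4] → 32; size 32, align 8
@0: b [1B, align 1] → 1
+3 pad (align 4)
@4: stride [4B, align 4] → 8
@8: g [8B, align 8] → 16
@16: width [4B, align 4] → 20
@20: pitch [4B, align 4] → 24
@24: h [4B, align 4] → 28
@28: f [1B, align 1] → 29
+1 pad (align 2)
@30: d [2B, align 2] → 32
@32: format [12B, align 4] → 44
+4 pad (align 8)
@48: channels [32B, align 8] → 80
size 80, align 8
array of 3: 3 × 80 = 240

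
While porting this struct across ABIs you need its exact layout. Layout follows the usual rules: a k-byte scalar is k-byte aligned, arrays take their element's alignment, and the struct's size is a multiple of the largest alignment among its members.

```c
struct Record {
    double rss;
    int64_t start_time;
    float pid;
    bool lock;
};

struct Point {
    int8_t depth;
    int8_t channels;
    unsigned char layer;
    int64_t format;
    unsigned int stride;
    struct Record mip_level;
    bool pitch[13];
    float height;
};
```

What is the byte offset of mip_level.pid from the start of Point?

40

Record: @0: rss [8B, align 8] → 8; @8: start_time [8B, align 8] → 16; @16: pid [4B, align 4] → 20; @20: lock [1B, align 1] → 21; +3 tail pad (align 8); size 24, align 8
@0: depth [1B, align 1] → 1
@1: channels [1B, align 1] → 2
@2: layer [1B, align 1] → 3
+5 pad (align 8)
@8: format [8B, align 8] → 16
@16: stride [4B, align 4] → 20
+4 pad (align 8)
@24: mip_level [24B, align 8] → 48
within Record: pid at 16
24 + 16 = 40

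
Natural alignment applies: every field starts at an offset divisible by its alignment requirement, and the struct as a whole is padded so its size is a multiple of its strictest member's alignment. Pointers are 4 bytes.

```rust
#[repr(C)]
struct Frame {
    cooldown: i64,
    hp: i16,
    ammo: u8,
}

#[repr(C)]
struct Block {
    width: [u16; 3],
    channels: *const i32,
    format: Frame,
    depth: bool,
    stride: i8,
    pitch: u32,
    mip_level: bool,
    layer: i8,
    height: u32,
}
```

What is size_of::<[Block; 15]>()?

Frame: 0..8  cooldown  (8B, 8-aligned); 8..10  hp  (2B, 2-aligned); 10..11  ammo  (1B, 1-aligned); 11..16  -- tail padding (5B); sizeof = 16, alignof = 8
0..6  width  (6B, 2-aligned)
6..8  -- padding (2B)
8..12  channels  (4B, 4-aligned)
12..16  -- padding (4B)
16..32  format  (16B, 8-aligned)
32..33  depth  (1B, 1-aligned)
33..34  stride  (1B, 1-aligned)
34..36  -- padding (2B)
36..40  pitch  (4B, 4-aligned)
40..41  mip_level  (1B, 1-aligned)
41..42  layer  (1B, 1-aligned)
42..44  -- padding (2B)
44..48  height  (4B, 4-aligned)
sizeof = 48, alignof = 8
array of 15: 15 × 48 = 720

720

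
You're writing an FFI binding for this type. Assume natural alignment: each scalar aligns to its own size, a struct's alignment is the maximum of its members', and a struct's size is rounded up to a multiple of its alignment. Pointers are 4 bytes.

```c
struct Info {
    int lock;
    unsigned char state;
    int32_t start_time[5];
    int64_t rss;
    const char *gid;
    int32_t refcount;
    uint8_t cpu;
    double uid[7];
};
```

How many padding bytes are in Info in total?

lock at 0 (size 4, align 4) → ends 4
state at 4 (size 1, align 1) → ends 5
pad 3 to align 4 for start_time
start_time at 8 (size 20, align 4) → ends 28
pad 4 to align 8 for rss
rss at 32 (size 8, align 8) → ends 40
gid at 40 (size 4, align 4) → ends 44
refcount at 44 (size 4, align 4) → ends 48
cpu at 48 (size 1, align 1) → ends 49
pad 7 to align 8 for uid
uid at 56 (size 56, align 8) → ends 112
total 112 bytes, alignment 8
data bytes 98, size 112 → padding 14

14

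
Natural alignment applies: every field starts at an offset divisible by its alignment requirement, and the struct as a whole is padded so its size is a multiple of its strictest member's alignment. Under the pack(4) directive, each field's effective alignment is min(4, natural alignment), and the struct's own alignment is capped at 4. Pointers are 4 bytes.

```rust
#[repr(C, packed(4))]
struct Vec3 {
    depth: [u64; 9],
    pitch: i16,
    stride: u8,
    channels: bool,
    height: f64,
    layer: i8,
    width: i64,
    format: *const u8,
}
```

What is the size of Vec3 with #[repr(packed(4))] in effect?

100

0..72  depth  (72B, 4-aligned)
72..74  pitch  (2B, 2-aligned)
74..75  stride  (1B, 1-aligned)
75..76  channels  (1B, 1-aligned)
76..84  height  (8B, 4-aligned)
84..85  layer  (1B, 1-aligned)
85..88  -- padding (3B)
88..96  width  (8B, 4-aligned)
96..100  format  (4B, 4-aligned)
sizeof = 100, alignof = 4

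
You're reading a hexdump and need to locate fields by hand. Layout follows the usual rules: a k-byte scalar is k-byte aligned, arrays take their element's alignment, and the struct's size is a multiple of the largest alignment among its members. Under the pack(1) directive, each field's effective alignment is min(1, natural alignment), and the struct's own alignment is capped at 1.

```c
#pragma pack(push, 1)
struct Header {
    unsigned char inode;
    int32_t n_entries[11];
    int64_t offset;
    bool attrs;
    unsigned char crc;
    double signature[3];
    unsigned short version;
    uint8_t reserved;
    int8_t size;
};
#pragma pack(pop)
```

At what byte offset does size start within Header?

@0: inode [1B, align 1] → 1
@1: n_entries [44B, align 1] → 45
@45: offset [8B, align 1] → 53
@53: attrs [1B, align 1] → 54
@54: crc [1B, align 1] → 55
@55: signature [24B, align 1] → 79
@79: version [2B, align 1] → 81
@81: reserved [1B, align 1] → 82
@82: size [1B, align 1] → 83

82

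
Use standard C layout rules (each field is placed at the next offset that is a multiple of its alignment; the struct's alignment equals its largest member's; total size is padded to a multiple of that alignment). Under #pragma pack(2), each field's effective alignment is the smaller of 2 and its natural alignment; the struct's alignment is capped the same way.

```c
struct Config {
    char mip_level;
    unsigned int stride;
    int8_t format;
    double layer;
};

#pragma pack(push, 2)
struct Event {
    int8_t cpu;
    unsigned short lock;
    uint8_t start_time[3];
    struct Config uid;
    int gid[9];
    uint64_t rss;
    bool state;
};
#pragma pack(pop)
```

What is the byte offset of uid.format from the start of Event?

Config: @0: mip_level [1B, align 1] → 1; +3 pad (align 4); @4: stride [4B, align 4] → 8; @8: format [1B, align 1] → 9; +7 pad (align 8); @16: layer [8B, align 8] → 24; size 24, align 8
@0: cpu [1B, align 1] → 1
+1 pad (align 2)
@2: lock [2B, align 2] → 4
@4: start_time [3B, align 1] → 7
+1 pad (align 2)
@8: uid [24B, align 2] → 32
within Config: format at 8
8 + 8 = 16

16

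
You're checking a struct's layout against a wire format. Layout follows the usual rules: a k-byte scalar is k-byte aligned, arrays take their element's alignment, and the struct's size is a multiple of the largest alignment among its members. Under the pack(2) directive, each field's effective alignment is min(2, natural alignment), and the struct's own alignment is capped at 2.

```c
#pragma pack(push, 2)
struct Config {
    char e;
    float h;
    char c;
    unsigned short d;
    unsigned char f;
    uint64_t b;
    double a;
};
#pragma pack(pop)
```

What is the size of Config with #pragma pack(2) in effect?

@0: e [1B, align 1] → 1
+1 pad (align 2)
@2: h [4B, align 2] → 6
@6: c [1B, align 1] → 7
+1 pad (align 2)
@8: d [2B, align 2] → 10
@10: f [1B, align 1] → 11
+1 pad (align 2)
@12: b [8B, align 2] → 20
@20: a [8B, align 2] → 28
size 28, align 2

28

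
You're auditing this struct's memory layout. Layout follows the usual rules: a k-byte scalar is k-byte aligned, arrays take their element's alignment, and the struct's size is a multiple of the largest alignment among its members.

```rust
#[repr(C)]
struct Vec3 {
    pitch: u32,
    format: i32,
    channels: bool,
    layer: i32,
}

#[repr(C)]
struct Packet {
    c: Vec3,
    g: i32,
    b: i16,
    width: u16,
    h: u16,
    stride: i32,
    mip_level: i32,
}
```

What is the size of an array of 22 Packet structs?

Vec3: pitch at 0 (size 4, align 4) → ends 4; format at 4 (size 4, align 4) → ends 8; channels at 8 (size 1, align 1) → ends 9; pad 3 to align 4 for layer; layer at 12 (size 4, align 4) → ends 16; total 16 bytes, alignment 4
c at 0 (size 16, align 4) → ends 16
g at 16 (size 4, align 4) → ends 20
b at 20 (size 2, align 2) → ends 22
width at 22 (size 2, align 2) → ends 24
h at 24 (size 2, align 2) → ends 26
pad 2 to align 4 for stride
stride at 28 (size 4, align 4) → ends 32
mip_level at 32 (size 4, align 4) → ends 36
total 36 bytes, alignment 4
array of 22: 22 × 36 = 792

792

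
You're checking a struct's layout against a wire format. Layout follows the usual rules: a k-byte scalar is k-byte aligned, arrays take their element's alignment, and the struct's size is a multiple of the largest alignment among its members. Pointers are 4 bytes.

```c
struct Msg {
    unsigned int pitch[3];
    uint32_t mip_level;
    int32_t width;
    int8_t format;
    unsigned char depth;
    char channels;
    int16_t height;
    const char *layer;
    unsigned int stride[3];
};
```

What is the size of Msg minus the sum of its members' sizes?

3

@0: pitch [12B, align 4] → 12
@12: mip_level [4B, align 4] → 16
@16: width [4B, align 4] → 20
@20: format [1B, align 1] → 21
@21: depth [1B, align 1] → 22
@22: channels [1B, align 1] → 23
+1 pad (align 2)
@24: height [2B, align 2] → 26
+2 pad (align 4)
@28: layer [4B, align 4] → 32
@32: stride [12B, align 4] → 44
size 44, align 4
data bytes 41, size 44 → padding 3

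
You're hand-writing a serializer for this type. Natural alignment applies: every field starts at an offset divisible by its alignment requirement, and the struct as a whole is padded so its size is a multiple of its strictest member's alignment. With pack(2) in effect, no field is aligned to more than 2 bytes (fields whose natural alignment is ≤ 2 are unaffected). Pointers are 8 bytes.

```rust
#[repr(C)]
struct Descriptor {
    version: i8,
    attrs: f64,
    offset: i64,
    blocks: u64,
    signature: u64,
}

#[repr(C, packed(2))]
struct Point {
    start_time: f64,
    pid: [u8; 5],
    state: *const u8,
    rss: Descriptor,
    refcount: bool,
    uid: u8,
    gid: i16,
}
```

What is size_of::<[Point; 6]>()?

396

Descriptor: 0..1  version  (1B, 1-aligned); 1..8  -- padding (7B); 8..16  attrs  (8B, 8-aligned); 16..24  offset  (8B, 8-aligned); 24..32  blocks  (8B, 8-aligned); 32..40  signature  (8B, 8-aligned); sizeof = 40, alignof = 8
0..8  start_time  (8B, 2-aligned)
8..13  pid  (5B, 1-aligned)
13..14  -- padding (1B)
14..22  state  (8B, 2-aligned)
22..62  rss  (40B, 2-aligned)
62..63  refcount  (1B, 1-aligned)
63..64  uid  (1B, 1-aligned)
64..66  gid  (2B, 2-aligned)
sizeof = 66, alignof = 2
array of 6: 6 × 66 = 396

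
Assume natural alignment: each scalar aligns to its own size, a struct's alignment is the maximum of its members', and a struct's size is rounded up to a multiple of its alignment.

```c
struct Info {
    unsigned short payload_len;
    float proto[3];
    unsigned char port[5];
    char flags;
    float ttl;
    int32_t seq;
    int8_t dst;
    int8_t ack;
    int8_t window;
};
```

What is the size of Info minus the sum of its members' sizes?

5

0..2  payload_len  (2B, 2-aligned)
2..4  -- padding (2B)
4..16  proto  (12B, 4-aligned)
16..21  port  (5B, 1-aligned)
21..22  flags  (1B, 1-aligned)
22..24  -- padding (2B)
24..28  ttl  (4B, 4-aligned)
28..32  seq  (4B, 4-aligned)
32..33  dst  (1B, 1-aligned)
33..34  ack  (1B, 1-aligned)
34..35  window  (1B, 1-aligned)
35..36  -- tail padding (1B)
sizeof = 36, alignof = 4
data bytes 31, size 36 → padding 5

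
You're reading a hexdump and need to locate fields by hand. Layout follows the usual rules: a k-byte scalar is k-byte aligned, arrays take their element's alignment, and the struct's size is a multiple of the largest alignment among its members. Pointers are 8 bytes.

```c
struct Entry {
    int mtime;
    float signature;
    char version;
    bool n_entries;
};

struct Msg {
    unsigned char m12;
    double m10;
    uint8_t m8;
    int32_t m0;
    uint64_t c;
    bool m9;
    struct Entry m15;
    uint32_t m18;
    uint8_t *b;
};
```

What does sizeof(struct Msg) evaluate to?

64

Entry: mtime at 0 (size 4, align 4) → ends 4; signature at 4 (size 4, align 4) → ends 8; version at 8 (size 1, align 1) → ends 9; n_entries at 9 (size 1, align 1) → ends 10; tail pad 2 to reach multiple of 4; total 12 bytes, alignment 4
m12 at 0 (size 1, align 1) → ends 1
pad 7 to align 8 for m10
m10 at 8 (size 8, align 8) → ends 16
m8 at 16 (size 1, align 1) → ends 17
pad 3 to align 4 for m0
m0 at 20 (size 4, align 4) → ends 24
c at 24 (size 8, align 8) → ends 32
m9 at 32 (size 1, align 1) → ends 33
pad 3 to align 4 for m15
m15 at 36 (size 12, align 4) → ends 48
m18 at 48 (size 4, align 4) → ends 52
pad 4 to align 8 for b
b at 56 (size 8, align 8) → ends 64
total 64 bytes, alignment 8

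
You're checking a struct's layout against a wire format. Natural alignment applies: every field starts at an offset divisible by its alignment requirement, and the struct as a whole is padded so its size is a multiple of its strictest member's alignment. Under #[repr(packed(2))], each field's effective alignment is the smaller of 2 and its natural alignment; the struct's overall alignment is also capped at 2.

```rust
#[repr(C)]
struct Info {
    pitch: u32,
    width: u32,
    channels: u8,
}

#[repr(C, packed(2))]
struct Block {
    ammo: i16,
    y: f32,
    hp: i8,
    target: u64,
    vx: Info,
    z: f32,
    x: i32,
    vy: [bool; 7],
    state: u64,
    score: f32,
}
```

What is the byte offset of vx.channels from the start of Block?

24

Info: 0..4  pitch  (4B, 4-aligned); 4..8  width  (4B, 4-aligned); 8..9  channels  (1B, 1-aligned); 9..12  -- tail padding (3B); sizeof = 12, alignof = 4
0..2  ammo  (2B, 2-aligned)
2..6  y  (4B, 2-aligned)
6..7  hp  (1B, 1-aligned)
7..8  -- padding (1B)
8..16  target  (8B, 2-aligned)
16..28  vx  (12B, 2-aligned)
within Info: channels at 8
16 + 8 = 24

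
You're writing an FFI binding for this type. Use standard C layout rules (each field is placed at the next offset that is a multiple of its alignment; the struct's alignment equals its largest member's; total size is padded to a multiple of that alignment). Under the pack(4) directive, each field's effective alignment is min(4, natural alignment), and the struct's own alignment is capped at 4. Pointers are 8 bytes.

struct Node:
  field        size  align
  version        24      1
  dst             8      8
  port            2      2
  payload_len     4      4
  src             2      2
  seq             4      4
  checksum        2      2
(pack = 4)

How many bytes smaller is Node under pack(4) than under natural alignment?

4

natural layout:
  version at 0 (size 24, align 1) → ends 24
  dst at 24 (size 8, align 8) → ends 32
  port at 32 (size 2, align 2) → ends 34
  pad 2 to align 4 for payload_len
  payload_len at 36 (size 4, align 4) → ends 40
  src at 40 (size 2, align 2) → ends 42
  pad 2 to align 4 for seq
  seq at 44 (size 4, align 4) → ends 48
  checksum at 48 (size 2, align 2) → ends 50
  tail pad 6 to reach multiple of 8
  total 56 bytes, alignment 8
packed(4) layout:
  version at 0 (size 24, align 1) → ends 24
  dst at 24 (size 8, align 4) → ends 32
  port at 32 (size 2, align 2) → ends 34
  pad 2 to align 4 for payload_len
  payload_len at 36 (size 4, align 4) → ends 40
  src at 40 (size 2, align 2) → ends 42
  pad 2 to align 4 for seq
  seq at 44 (size 4, align 4) → ends 48
  checksum at 48 (size 2, align 2) → ends 50
  tail pad 2 to reach multiple of 4
  total 52 bytes, alignment 4
56 − 52 = 4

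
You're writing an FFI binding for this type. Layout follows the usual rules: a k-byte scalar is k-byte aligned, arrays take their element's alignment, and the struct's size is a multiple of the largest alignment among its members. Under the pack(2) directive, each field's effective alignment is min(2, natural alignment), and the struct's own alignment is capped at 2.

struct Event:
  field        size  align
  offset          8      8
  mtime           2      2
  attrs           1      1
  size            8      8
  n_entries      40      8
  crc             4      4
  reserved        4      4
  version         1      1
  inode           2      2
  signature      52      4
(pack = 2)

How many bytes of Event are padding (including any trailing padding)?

2

offset at 0 (size 8, align 2) → ends 8
mtime at 8 (size 2, align 2) → ends 10
attrs at 10 (size 1, align 1) → ends 11
pad 1 to align 2 for size
size at 12 (size 8, align 2) → ends 20
n_entries at 20 (size 40, align 2) → ends 60
crc at 60 (size 4, align 2) → ends 64
reserved at 64 (size 4, align 2) → ends 68
version at 68 (size 1, align 1) → ends 69
pad 1 to align 2 for inode
inode at 70 (size 2, align 2) → ends 72
signature at 72 (size 52, align 2) → ends 124
total 124 bytes, alignment 2
data bytes 122, size 124 → padding 2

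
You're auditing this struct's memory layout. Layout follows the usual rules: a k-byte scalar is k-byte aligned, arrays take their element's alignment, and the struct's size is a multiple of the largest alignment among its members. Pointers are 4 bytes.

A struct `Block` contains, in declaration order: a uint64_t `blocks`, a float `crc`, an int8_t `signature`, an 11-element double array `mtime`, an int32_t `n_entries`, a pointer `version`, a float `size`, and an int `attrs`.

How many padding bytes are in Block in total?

3

blocks at 0 (size 8, align 8) → ends 8
crc at 8 (size 4, align 4) → ends 12
signature at 12 (size 1, align 1) → ends 13
pad 3 to align 8 for mtime
mtime at 16 (size 88, align 8) → ends 104
n_entries at 104 (size 4, align 4) → ends 108
version at 108 (size 4, align 4) → ends 112
size at 112 (size 4, align 4) → ends 116
attrs at 116 (size 4, align 4) → ends 120
total 120 bytes, alignment 8
data bytes 117, size 120 → padding 3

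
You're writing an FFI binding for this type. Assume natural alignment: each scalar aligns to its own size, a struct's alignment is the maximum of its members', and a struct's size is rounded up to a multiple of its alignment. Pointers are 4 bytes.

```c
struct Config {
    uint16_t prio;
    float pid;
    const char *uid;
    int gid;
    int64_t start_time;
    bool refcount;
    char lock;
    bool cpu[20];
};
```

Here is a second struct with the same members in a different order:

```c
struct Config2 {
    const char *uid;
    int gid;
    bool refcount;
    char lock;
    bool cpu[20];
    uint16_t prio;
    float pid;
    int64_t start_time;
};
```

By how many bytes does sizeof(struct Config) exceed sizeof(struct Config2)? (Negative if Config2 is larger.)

0..2  prio  (2B, 2-aligned)
2..4  -- padding (2B)
4..8  pid  (4B, 4-aligned)
8..12  uid  (4B, 4-aligned)
12..16  gid  (4B, 4-aligned)
16..24  start_time  (8B, 8-aligned)
24..25  refcount  (1B, 1-aligned)
25..26  lock  (1B, 1-aligned)
26..46  cpu  (20B, 1-aligned)
46..48  -- tail padding (2B)
sizeof = 48, alignof = 8
— Config2 —
0..4  uid  (4B, 4-aligned)
4..8  gid  (4B, 4-aligned)
8..9  refcount  (1B, 1-aligned)
9..10  lock  (1B, 1-aligned)
10..30  cpu  (20B, 1-aligned)
30..32  prio  (2B, 2-aligned)
32..36  pid  (4B, 4-aligned)
36..40  -- padding (4B)
40..48  start_time  (8B, 8-aligned)
sizeof = 48, alignof = 8
48 − 48 = 0

0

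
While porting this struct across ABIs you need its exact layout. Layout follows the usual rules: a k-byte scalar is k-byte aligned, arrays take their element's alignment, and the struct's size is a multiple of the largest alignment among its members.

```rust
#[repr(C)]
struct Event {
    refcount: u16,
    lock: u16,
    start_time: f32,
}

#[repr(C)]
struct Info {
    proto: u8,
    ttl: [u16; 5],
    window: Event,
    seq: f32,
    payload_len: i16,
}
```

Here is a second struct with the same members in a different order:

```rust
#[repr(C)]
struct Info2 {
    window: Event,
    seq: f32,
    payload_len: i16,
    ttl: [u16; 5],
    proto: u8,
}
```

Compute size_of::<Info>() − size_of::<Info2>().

Event: 0..2  refcount  (2B, 2-aligned); 2..4  lock  (2B, 2-aligned); 4..8  start_time  (4B, 4-aligned); sizeof = 8, alignof = 4
0..1  proto  (1B, 1-aligned)
1..2  -- padding (1B)
2..12  ttl  (10B, 2-aligned)
12..20  window  (8B, 4-aligned)
20..24  seq  (4B, 4-aligned)
24..26  payload_len  (2B, 2-aligned)
26..28  -- tail padding (2B)
sizeof = 28, alignof = 4
— Info2 —
0..8  window  (8B, 4-aligned)
8..12  seq  (4B, 4-aligned)
12..14  payload_len  (2B, 2-aligned)
14..24  ttl  (10B, 2-aligned)
24..25  proto  (1B, 1-aligned)
25..28  -- tail padding (3B)
sizeof = 28, alignof = 4
28 − 28 = 0

0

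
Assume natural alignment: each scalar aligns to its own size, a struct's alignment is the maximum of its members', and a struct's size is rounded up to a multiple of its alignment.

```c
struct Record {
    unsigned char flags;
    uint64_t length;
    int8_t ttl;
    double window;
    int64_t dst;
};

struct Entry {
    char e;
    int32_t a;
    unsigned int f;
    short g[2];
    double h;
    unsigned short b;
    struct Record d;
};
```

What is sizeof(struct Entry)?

Record: flags at 0 (size 1, align 1) → ends 1; pad 7 to align 8 for length; length at 8 (size 8, align 8) → ends 16; ttl at 16 (size 1, align 1) → ends 17; pad 7 to align 8 for window; window at 24 (size 8, align 8) → ends 32; dst at 32 (size 8, align 8) → ends 40; total 40 bytes, alignment 8
e at 0 (size 1, align 1) → ends 1
pad 3 to align 4 for a
a at 4 (size 4, align 4) → ends 8
f at 8 (size 4, align 4) → ends 12
g at 12 (size 4, align 2) → ends 16
h at 16 (size 8, align 8) → ends 24
b at 24 (size 2, align 2) → ends 26
pad 6 to align 8 for d
d at 32 (size 40, align 8) → ends 72
total 72 bytes, alignment 8

72 bytes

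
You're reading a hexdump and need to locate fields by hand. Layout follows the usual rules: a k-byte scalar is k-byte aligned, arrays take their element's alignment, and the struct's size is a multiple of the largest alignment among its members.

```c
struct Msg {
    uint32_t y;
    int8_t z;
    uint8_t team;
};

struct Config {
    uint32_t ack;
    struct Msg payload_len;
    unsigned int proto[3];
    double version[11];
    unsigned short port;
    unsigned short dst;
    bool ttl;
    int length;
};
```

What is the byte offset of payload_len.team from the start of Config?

Msg: y at 0 (size 4, align 4) → ends 4; z at 4 (size 1, align 1) → ends 5; team at 5 (size 1, align 1) → ends 6; tail pad 2 to reach multiple of 4; total 8 bytes, alignment 4
ack at 0 (size 4, align 4) → ends 4
payload_len at 4 (size 8, align 4) → ends 12
within Msg: team at 5
4 + 5 = 9

9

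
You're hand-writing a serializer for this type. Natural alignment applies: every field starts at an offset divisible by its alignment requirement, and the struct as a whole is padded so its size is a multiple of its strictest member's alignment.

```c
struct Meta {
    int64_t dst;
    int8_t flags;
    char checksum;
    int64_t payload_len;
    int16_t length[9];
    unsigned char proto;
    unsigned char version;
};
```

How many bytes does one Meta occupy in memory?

@0: dst [8B, align 8] → 8
@8: flags [1B, align 1] → 9
@9: checksum [1B, align 1] → 10
+6 pad (align 8)
@16: payload_len [8B, align 8] → 24
@24: length [18B, align 2] → 42
@42: proto [1B, align 1] → 43
@43: version [1B, align 1] → 44
+4 tail pad (align 8)
size 48, align 8

48 bytes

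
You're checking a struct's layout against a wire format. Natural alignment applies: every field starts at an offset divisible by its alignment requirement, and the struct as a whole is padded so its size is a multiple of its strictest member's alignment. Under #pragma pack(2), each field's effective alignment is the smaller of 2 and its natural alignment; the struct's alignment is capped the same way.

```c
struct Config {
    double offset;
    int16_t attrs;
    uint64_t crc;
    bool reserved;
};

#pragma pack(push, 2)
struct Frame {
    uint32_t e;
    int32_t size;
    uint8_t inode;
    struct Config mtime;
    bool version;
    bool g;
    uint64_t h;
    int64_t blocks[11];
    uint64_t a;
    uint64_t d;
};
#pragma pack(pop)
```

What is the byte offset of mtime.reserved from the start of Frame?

34

Config: 0..8  offset  (8B, 8-aligned); 8..10  attrs  (2B, 2-aligned); 10..16  -- padding (6B); 16..24  crc  (8B, 8-aligned); 24..25  reserved  (1B, 1-aligned); 25..32  -- tail padding (7B); sizeof = 32, alignof = 8
0..4  e  (4B, 2-aligned)
4..8  size  (4B, 2-aligned)
8..9  inode  (1B, 1-aligned)
9..10  -- padding (1B)
10..42  mtime  (32B, 2-aligned)
within Config: reserved at 24
10 + 24 = 34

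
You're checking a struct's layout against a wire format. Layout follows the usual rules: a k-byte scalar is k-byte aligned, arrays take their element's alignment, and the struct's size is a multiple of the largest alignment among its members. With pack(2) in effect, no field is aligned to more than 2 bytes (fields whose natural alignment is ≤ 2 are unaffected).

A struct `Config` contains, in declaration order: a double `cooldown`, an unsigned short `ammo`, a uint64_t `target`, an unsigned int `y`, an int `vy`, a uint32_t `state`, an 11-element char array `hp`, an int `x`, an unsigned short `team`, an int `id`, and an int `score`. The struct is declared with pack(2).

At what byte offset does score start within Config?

@0: cooldown [8B, align 2] → 8
@8: ammo [2B, align 2] → 10
@10: target [8B, align 2] → 18
@18: y [4B, align 2] → 22
@22: vy [4B, align 2] → 26
@26: state [4B, align 2] → 30
@30: hp [11B, align 1] → 41
+1 pad (align 2)
@42: x [4B, align 2] → 46
@46: team [2B, align 2] → 48
@48: id [4B, align 2] → 52
@52: score [4B, align 2] → 56

52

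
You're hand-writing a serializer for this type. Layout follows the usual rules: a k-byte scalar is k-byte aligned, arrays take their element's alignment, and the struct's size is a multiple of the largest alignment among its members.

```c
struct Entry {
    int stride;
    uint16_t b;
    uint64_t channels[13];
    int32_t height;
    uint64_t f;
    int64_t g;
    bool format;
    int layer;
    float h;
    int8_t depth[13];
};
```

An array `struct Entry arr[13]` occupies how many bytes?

2184

0..4  stride  (4B, 4-aligned)
4..6  b  (2B, 2-aligned)
6..8  -- padding (2B)
8..112  channels  (104B, 8-aligned)
112..116  height  (4B, 4-aligned)
116..120  -- padding (4B)
120..128  f  (8B, 8-aligned)
128..136  g  (8B, 8-aligned)
136..137  format  (1B, 1-aligned)
137..140  -- padding (3B)
140..144  layer  (4B, 4-aligned)
144..148  h  (4B, 4-aligned)
148..161  depth  (13B, 1-aligned)
161..168  -- tail padding (7B)
sizeof = 168, alignof = 8
array of 13: 13 × 168 = 2184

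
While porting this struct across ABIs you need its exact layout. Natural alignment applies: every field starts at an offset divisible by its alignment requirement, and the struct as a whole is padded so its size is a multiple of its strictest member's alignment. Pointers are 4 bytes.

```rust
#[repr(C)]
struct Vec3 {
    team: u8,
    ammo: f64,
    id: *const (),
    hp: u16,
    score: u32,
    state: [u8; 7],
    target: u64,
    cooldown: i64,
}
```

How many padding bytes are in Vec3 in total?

0..1  team  (1B, 1-aligned)
1..8  -- padding (7B)
8..16  ammo  (8B, 8-aligned)
16..20  id  (4B, 4-aligned)
20..22  hp  (2B, 2-aligned)
22..24  -- padding (2B)
24..28  score  (4B, 4-aligned)
28..35  state  (7B, 1-aligned)
35..40  -- padding (5B)
40..48  target  (8B, 8-aligned)
48..56  cooldown  (8B, 8-aligned)
sizeof = 56, alignof = 8
data bytes 42, size 56 → padding 14

14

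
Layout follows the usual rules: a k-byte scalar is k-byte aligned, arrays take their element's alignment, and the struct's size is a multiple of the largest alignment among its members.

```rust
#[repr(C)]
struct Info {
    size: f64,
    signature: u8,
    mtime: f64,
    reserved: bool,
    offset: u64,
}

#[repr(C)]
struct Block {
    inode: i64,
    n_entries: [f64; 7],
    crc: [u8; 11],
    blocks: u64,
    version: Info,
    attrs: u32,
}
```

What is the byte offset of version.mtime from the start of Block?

Info: 0..8  size  (8B, 8-aligned); 8..9  signature  (1B, 1-aligned); 9..16  -- padding (7B); 16..24  mtime  (8B, 8-aligned); 24..25  reserved  (1B, 1-aligned); 25..32  -- padding (7B); 32..40  offset  (8B, 8-aligned); sizeof = 40, alignof = 8
0..8  inode  (8B, 8-aligned)
8..64  n_entries  (56B, 8-aligned)
64..75  crc  (11B, 1-aligned)
75..80  -- padding (5B)
80..88  blocks  (8B, 8-aligned)
88..128  version  (40B, 8-aligned)
within Info: mtime at 16
88 + 16 = 104

104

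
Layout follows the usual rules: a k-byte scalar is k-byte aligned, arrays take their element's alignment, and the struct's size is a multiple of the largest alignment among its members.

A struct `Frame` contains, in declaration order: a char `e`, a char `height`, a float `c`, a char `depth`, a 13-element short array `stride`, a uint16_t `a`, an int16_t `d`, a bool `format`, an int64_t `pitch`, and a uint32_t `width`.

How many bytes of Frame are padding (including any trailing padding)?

14

@0: e [1B, align 1] → 1
@1: height [1B, align 1] → 2
+2 pad (align 4)
@4: c [4B, align 4] → 8
@8: depth [1B, align 1] → 9
+1 pad (align 2)
@10: stride [26B, align 2] → 36
@36: a [2B, align 2] → 38
@38: d [2B, align 2] → 40
@40: format [1B, align 1] → 41
+7 pad (align 8)
@48: pitch [8B, align 8] → 56
@56: width [4B, align 4] → 60
+4 tail pad (align 8)
size 64, align 8
data bytes 50, size 64 → padding 14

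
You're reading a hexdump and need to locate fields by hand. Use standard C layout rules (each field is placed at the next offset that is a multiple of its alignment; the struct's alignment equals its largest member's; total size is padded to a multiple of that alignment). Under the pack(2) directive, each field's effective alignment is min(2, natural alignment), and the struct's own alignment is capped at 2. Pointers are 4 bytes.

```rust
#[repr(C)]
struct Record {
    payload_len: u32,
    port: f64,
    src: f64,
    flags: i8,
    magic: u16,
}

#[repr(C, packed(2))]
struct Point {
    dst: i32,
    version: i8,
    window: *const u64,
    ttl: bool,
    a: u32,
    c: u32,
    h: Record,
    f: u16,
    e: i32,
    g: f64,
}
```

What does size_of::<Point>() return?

66

Record: payload_len at 0 (size 4, align 4) → ends 4; pad 4 to align 8 for port; port at 8 (size 8, align 8) → ends 16; src at 16 (size 8, align 8) → ends 24; flags at 24 (size 1, align 1) → ends 25; pad 1 to align 2 for magic; magic at 26 (size 2, align 2) → ends 28; tail pad 4 to reach multiple of 8; total 32 bytes, alignment 8
dst at 0 (size 4, align 2) → ends 4
version at 4 (size 1, align 1) → ends 5
pad 1 to align 2 for window
window at 6 (size 4, align 2) → ends 10
ttl at 10 (size 1, align 1) → ends 11
pad 1 to align 2 for a
a at 12 (size 4, align 2) → ends 16
c at 16 (size 4, align 2) → ends 20
h at 20 (size 32, align 2) → ends 52
f at 52 (size 2, align 2) → ends 54
e at 54 (size 4, align 2) → ends 58
g at 58 (size 8, align 2) → ends 66
total 66 bytes, alignment 2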